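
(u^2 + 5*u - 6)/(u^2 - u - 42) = (u - 1)/(u - 7)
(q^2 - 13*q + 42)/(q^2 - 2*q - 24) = (q - 7)/(q + 4)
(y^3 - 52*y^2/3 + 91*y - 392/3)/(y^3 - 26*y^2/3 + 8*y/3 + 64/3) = (3*y^2 - 28*y + 49)/(3*y^2 - 2*y - 8)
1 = 1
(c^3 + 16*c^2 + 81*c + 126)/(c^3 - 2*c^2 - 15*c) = (c^2 + 13*c + 42)/(c*(c - 5))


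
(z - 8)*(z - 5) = z^2 - 13*z + 40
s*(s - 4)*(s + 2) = s^3 - 2*s^2 - 8*s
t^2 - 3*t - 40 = (t - 8)*(t + 5)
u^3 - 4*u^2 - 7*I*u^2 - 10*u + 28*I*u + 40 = (u - 4)*(u - 5*I)*(u - 2*I)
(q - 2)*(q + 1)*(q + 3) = q^3 + 2*q^2 - 5*q - 6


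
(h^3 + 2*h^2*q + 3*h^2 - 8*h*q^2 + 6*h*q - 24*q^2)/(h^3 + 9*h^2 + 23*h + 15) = (h^2 + 2*h*q - 8*q^2)/(h^2 + 6*h + 5)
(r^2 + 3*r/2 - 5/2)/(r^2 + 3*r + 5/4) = 2*(r - 1)/(2*r + 1)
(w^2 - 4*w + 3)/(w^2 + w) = (w^2 - 4*w + 3)/(w*(w + 1))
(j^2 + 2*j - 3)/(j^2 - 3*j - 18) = (j - 1)/(j - 6)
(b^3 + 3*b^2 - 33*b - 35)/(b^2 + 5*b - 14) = (b^2 - 4*b - 5)/(b - 2)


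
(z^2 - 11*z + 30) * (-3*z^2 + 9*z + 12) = -3*z^4 + 42*z^3 - 177*z^2 + 138*z + 360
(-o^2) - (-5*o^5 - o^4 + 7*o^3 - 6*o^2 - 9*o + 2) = 5*o^5 + o^4 - 7*o^3 + 5*o^2 + 9*o - 2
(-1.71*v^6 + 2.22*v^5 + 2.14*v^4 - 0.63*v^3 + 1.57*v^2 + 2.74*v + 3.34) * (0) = 0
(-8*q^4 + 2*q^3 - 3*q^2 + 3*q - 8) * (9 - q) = 8*q^5 - 74*q^4 + 21*q^3 - 30*q^2 + 35*q - 72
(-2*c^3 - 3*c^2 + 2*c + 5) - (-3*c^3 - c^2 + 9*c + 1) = c^3 - 2*c^2 - 7*c + 4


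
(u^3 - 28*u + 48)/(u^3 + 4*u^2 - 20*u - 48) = (u - 2)/(u + 2)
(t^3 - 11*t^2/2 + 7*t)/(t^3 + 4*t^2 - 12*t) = (t - 7/2)/(t + 6)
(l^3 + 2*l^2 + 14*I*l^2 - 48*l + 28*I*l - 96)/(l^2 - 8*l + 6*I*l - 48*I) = (l^2 + l*(2 + 8*I) + 16*I)/(l - 8)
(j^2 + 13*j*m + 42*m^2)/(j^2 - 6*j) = (j^2 + 13*j*m + 42*m^2)/(j*(j - 6))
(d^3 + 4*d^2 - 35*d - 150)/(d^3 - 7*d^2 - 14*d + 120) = (d^2 + 10*d + 25)/(d^2 - d - 20)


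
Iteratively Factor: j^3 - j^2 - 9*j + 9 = (j - 1)*(j^2 - 9) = (j - 1)*(j + 3)*(j - 3)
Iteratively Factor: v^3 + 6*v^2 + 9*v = (v + 3)*(v^2 + 3*v) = v*(v + 3)*(v + 3)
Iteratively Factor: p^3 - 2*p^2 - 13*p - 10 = (p + 1)*(p^2 - 3*p - 10) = (p + 1)*(p + 2)*(p - 5)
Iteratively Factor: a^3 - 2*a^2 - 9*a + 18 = (a - 2)*(a^2 - 9) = (a - 2)*(a + 3)*(a - 3)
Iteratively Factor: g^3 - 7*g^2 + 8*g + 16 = (g - 4)*(g^2 - 3*g - 4) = (g - 4)^2*(g + 1)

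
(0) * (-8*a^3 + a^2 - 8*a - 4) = 0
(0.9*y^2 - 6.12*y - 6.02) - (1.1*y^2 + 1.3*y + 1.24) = -0.2*y^2 - 7.42*y - 7.26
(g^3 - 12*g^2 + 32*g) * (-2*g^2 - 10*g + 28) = -2*g^5 + 14*g^4 + 84*g^3 - 656*g^2 + 896*g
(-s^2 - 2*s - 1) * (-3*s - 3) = 3*s^3 + 9*s^2 + 9*s + 3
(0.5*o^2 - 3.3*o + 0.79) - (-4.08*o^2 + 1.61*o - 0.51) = 4.58*o^2 - 4.91*o + 1.3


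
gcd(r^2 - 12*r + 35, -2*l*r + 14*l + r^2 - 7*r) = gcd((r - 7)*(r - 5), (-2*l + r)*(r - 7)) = r - 7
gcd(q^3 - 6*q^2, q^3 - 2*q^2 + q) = q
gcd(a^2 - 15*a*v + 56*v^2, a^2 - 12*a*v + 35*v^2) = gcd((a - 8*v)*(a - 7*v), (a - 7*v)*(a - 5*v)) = -a + 7*v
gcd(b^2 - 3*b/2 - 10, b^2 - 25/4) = b + 5/2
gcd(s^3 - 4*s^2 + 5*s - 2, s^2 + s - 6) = s - 2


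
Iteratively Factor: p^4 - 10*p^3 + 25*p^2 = (p)*(p^3 - 10*p^2 + 25*p) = p*(p - 5)*(p^2 - 5*p) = p*(p - 5)^2*(p)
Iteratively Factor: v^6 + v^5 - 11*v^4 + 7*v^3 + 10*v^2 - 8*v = (v - 1)*(v^5 + 2*v^4 - 9*v^3 - 2*v^2 + 8*v) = v*(v - 1)*(v^4 + 2*v^3 - 9*v^2 - 2*v + 8) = v*(v - 2)*(v - 1)*(v^3 + 4*v^2 - v - 4) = v*(v - 2)*(v - 1)*(v + 4)*(v^2 - 1) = v*(v - 2)*(v - 1)*(v + 1)*(v + 4)*(v - 1)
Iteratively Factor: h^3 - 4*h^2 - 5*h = (h + 1)*(h^2 - 5*h) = h*(h + 1)*(h - 5)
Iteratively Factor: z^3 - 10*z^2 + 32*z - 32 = (z - 4)*(z^2 - 6*z + 8) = (z - 4)^2*(z - 2)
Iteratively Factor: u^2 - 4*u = (u)*(u - 4)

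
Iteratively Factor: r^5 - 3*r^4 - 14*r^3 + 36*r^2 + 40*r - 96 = (r - 2)*(r^4 - r^3 - 16*r^2 + 4*r + 48) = (r - 4)*(r - 2)*(r^3 + 3*r^2 - 4*r - 12) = (r - 4)*(r - 2)*(r + 3)*(r^2 - 4) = (r - 4)*(r - 2)*(r + 2)*(r + 3)*(r - 2)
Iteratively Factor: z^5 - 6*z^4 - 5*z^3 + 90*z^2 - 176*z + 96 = (z - 1)*(z^4 - 5*z^3 - 10*z^2 + 80*z - 96) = (z - 3)*(z - 1)*(z^3 - 2*z^2 - 16*z + 32) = (z - 3)*(z - 2)*(z - 1)*(z^2 - 16) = (z - 4)*(z - 3)*(z - 2)*(z - 1)*(z + 4)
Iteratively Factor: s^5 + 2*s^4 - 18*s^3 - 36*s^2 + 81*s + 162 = (s + 3)*(s^4 - s^3 - 15*s^2 + 9*s + 54) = (s + 3)^2*(s^3 - 4*s^2 - 3*s + 18) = (s + 2)*(s + 3)^2*(s^2 - 6*s + 9) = (s - 3)*(s + 2)*(s + 3)^2*(s - 3)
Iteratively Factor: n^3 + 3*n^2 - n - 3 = (n - 1)*(n^2 + 4*n + 3) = (n - 1)*(n + 1)*(n + 3)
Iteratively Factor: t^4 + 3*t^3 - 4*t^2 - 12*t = (t + 2)*(t^3 + t^2 - 6*t) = (t - 2)*(t + 2)*(t^2 + 3*t) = t*(t - 2)*(t + 2)*(t + 3)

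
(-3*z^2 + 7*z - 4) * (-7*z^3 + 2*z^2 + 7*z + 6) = 21*z^5 - 55*z^4 + 21*z^3 + 23*z^2 + 14*z - 24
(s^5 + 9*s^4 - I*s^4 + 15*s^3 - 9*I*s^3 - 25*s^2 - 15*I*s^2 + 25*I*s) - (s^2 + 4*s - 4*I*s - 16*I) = s^5 + 9*s^4 - I*s^4 + 15*s^3 - 9*I*s^3 - 26*s^2 - 15*I*s^2 - 4*s + 29*I*s + 16*I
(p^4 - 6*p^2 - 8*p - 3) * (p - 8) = p^5 - 8*p^4 - 6*p^3 + 40*p^2 + 61*p + 24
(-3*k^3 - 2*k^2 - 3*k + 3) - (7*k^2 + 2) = -3*k^3 - 9*k^2 - 3*k + 1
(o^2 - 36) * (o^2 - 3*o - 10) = o^4 - 3*o^3 - 46*o^2 + 108*o + 360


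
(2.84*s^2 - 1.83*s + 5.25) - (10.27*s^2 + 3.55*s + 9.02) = -7.43*s^2 - 5.38*s - 3.77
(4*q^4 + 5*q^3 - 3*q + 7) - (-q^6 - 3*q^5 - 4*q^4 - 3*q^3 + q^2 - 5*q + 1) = q^6 + 3*q^5 + 8*q^4 + 8*q^3 - q^2 + 2*q + 6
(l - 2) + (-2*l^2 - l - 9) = -2*l^2 - 11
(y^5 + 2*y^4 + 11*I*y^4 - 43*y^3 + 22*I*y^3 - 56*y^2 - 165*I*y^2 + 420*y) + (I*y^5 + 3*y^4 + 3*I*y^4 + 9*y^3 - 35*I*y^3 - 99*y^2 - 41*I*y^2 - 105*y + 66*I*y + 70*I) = y^5 + I*y^5 + 5*y^4 + 14*I*y^4 - 34*y^3 - 13*I*y^3 - 155*y^2 - 206*I*y^2 + 315*y + 66*I*y + 70*I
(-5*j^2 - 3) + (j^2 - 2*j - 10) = -4*j^2 - 2*j - 13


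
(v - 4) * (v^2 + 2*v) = v^3 - 2*v^2 - 8*v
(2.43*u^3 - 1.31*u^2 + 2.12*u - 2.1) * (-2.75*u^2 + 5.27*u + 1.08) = -6.6825*u^5 + 16.4086*u^4 - 10.1093*u^3 + 15.5326*u^2 - 8.7774*u - 2.268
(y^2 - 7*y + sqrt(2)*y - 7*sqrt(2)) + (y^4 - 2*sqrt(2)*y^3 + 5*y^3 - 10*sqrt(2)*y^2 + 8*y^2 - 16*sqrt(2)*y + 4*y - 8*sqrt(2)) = y^4 - 2*sqrt(2)*y^3 + 5*y^3 - 10*sqrt(2)*y^2 + 9*y^2 - 15*sqrt(2)*y - 3*y - 15*sqrt(2)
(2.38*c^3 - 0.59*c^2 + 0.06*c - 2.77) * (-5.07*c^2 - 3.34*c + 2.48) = -12.0666*c^5 - 4.9579*c^4 + 7.5688*c^3 + 12.3803*c^2 + 9.4006*c - 6.8696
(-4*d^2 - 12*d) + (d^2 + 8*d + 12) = -3*d^2 - 4*d + 12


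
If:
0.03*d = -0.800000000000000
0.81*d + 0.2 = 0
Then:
No Solution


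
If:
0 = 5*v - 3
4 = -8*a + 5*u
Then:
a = 5*u/8 - 1/2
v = 3/5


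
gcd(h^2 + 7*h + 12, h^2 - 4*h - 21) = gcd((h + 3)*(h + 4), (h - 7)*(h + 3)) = h + 3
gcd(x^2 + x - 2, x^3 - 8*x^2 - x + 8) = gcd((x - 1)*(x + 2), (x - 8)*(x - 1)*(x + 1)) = x - 1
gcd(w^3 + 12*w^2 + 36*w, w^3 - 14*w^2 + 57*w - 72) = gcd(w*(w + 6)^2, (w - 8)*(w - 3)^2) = 1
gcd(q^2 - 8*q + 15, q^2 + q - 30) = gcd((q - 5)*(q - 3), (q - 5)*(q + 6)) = q - 5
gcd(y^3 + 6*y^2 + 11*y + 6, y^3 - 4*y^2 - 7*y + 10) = y + 2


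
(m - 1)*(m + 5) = m^2 + 4*m - 5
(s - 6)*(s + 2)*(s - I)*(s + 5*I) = s^4 - 4*s^3 + 4*I*s^3 - 7*s^2 - 16*I*s^2 - 20*s - 48*I*s - 60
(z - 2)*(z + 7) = z^2 + 5*z - 14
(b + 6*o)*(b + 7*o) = b^2 + 13*b*o + 42*o^2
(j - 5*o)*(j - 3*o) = j^2 - 8*j*o + 15*o^2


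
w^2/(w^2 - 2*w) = w/(w - 2)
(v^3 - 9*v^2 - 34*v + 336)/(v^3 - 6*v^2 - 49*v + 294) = (v^2 - 2*v - 48)/(v^2 + v - 42)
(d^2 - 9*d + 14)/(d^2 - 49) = (d - 2)/(d + 7)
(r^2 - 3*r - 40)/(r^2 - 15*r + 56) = (r + 5)/(r - 7)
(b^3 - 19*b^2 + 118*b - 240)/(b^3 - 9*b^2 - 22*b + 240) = (b - 5)/(b + 5)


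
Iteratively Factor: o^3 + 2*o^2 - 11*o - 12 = (o - 3)*(o^2 + 5*o + 4) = (o - 3)*(o + 1)*(o + 4)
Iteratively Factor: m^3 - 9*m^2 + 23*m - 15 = (m - 1)*(m^2 - 8*m + 15) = (m - 5)*(m - 1)*(m - 3)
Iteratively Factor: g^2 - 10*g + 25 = (g - 5)*(g - 5)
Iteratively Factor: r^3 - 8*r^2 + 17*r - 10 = (r - 5)*(r^2 - 3*r + 2) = (r - 5)*(r - 2)*(r - 1)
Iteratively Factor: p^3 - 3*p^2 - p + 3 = (p - 1)*(p^2 - 2*p - 3) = (p - 3)*(p - 1)*(p + 1)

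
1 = 1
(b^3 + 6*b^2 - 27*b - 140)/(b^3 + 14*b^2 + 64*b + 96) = (b^2 + 2*b - 35)/(b^2 + 10*b + 24)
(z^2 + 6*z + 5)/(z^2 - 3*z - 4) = (z + 5)/(z - 4)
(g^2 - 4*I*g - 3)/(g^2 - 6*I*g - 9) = (g - I)/(g - 3*I)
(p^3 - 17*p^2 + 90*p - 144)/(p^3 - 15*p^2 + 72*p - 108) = (p - 8)/(p - 6)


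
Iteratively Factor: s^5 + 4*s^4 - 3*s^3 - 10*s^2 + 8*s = (s)*(s^4 + 4*s^3 - 3*s^2 - 10*s + 8) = s*(s + 2)*(s^3 + 2*s^2 - 7*s + 4) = s*(s - 1)*(s + 2)*(s^2 + 3*s - 4) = s*(s - 1)^2*(s + 2)*(s + 4)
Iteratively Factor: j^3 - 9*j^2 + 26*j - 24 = (j - 4)*(j^2 - 5*j + 6) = (j - 4)*(j - 3)*(j - 2)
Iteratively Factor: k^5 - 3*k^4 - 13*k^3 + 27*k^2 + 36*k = (k - 3)*(k^4 - 13*k^2 - 12*k) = (k - 3)*(k + 1)*(k^3 - k^2 - 12*k) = (k - 4)*(k - 3)*(k + 1)*(k^2 + 3*k) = k*(k - 4)*(k - 3)*(k + 1)*(k + 3)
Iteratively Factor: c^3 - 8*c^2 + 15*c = (c - 3)*(c^2 - 5*c) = (c - 5)*(c - 3)*(c)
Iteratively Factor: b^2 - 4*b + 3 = (b - 1)*(b - 3)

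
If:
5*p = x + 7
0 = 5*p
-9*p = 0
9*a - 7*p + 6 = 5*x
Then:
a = -41/9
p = 0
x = -7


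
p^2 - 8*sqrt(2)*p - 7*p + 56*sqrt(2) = (p - 7)*(p - 8*sqrt(2))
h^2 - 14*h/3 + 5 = (h - 3)*(h - 5/3)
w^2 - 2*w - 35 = (w - 7)*(w + 5)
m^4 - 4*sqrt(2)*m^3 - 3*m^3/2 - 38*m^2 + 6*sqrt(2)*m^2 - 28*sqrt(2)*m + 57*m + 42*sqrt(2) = (m - 3/2)*(m - 7*sqrt(2))*(m + sqrt(2))*(m + 2*sqrt(2))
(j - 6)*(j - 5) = j^2 - 11*j + 30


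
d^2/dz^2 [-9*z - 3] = 0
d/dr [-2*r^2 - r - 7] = -4*r - 1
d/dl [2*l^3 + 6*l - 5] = 6*l^2 + 6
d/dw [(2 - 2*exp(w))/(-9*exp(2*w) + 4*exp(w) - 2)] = (-18*exp(2*w) + 36*exp(w) - 4)*exp(w)/(81*exp(4*w) - 72*exp(3*w) + 52*exp(2*w) - 16*exp(w) + 4)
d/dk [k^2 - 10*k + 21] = 2*k - 10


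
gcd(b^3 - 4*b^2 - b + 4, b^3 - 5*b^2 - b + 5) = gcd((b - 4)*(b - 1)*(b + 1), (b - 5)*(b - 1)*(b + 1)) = b^2 - 1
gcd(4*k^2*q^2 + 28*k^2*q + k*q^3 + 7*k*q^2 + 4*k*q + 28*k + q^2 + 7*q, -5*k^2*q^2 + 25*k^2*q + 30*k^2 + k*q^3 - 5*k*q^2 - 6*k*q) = 1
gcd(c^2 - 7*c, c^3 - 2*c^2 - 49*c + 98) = c - 7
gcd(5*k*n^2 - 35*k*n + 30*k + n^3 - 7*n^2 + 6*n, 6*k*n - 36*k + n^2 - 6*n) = n - 6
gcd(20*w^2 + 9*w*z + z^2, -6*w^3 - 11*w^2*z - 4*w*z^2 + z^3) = 1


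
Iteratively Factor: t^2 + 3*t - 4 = (t + 4)*(t - 1)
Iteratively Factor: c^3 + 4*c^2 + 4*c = (c + 2)*(c^2 + 2*c) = c*(c + 2)*(c + 2)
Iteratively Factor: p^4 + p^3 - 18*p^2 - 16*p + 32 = (p - 1)*(p^3 + 2*p^2 - 16*p - 32) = (p - 1)*(p + 2)*(p^2 - 16) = (p - 1)*(p + 2)*(p + 4)*(p - 4)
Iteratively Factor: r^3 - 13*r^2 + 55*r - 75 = (r - 3)*(r^2 - 10*r + 25) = (r - 5)*(r - 3)*(r - 5)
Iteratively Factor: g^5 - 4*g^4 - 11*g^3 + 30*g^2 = (g - 5)*(g^4 + g^3 - 6*g^2) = (g - 5)*(g - 2)*(g^3 + 3*g^2) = g*(g - 5)*(g - 2)*(g^2 + 3*g) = g^2*(g - 5)*(g - 2)*(g + 3)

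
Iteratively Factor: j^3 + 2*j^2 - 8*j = (j - 2)*(j^2 + 4*j) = j*(j - 2)*(j + 4)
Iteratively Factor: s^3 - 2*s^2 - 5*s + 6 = (s - 1)*(s^2 - s - 6) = (s - 3)*(s - 1)*(s + 2)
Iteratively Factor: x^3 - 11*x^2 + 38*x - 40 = (x - 2)*(x^2 - 9*x + 20) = (x - 4)*(x - 2)*(x - 5)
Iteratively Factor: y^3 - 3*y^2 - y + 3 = (y - 1)*(y^2 - 2*y - 3) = (y - 1)*(y + 1)*(y - 3)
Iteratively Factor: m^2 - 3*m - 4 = (m - 4)*(m + 1)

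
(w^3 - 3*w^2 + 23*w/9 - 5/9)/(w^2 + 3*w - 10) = (9*w^3 - 27*w^2 + 23*w - 5)/(9*(w^2 + 3*w - 10))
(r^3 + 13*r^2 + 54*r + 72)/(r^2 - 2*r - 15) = (r^2 + 10*r + 24)/(r - 5)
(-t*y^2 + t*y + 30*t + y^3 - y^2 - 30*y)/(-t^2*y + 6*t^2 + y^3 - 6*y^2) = (y + 5)/(t + y)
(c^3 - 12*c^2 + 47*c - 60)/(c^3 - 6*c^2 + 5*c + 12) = (c - 5)/(c + 1)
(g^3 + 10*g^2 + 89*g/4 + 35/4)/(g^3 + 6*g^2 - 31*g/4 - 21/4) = (2*g + 5)/(2*g - 3)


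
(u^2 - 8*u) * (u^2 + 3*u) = u^4 - 5*u^3 - 24*u^2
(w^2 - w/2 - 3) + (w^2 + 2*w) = 2*w^2 + 3*w/2 - 3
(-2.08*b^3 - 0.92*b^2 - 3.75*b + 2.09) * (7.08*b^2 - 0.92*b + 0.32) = -14.7264*b^5 - 4.6*b^4 - 26.3692*b^3 + 17.9528*b^2 - 3.1228*b + 0.6688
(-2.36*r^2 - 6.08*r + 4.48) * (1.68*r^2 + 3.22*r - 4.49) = -3.9648*r^4 - 17.8136*r^3 - 1.4548*r^2 + 41.7248*r - 20.1152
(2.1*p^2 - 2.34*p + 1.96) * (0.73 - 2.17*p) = -4.557*p^3 + 6.6108*p^2 - 5.9614*p + 1.4308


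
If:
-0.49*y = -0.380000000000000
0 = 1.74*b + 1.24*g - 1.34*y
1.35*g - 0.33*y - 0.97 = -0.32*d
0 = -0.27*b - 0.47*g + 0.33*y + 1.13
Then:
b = -2.55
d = -14.78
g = 4.41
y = 0.78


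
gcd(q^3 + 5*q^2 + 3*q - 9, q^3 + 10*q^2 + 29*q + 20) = 1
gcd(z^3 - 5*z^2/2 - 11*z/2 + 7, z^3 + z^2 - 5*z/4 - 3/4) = z - 1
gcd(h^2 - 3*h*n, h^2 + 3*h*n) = h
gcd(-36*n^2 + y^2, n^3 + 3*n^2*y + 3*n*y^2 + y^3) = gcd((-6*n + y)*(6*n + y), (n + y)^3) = 1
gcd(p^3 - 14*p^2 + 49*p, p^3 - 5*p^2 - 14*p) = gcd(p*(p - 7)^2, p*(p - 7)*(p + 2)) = p^2 - 7*p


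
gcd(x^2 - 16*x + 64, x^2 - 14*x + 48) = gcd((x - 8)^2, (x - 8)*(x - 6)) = x - 8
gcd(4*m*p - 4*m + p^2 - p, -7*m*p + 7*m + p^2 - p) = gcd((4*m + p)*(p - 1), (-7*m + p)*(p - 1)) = p - 1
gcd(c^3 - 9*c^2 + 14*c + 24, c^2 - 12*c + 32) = c - 4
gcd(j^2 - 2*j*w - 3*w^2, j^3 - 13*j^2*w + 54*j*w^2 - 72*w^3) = -j + 3*w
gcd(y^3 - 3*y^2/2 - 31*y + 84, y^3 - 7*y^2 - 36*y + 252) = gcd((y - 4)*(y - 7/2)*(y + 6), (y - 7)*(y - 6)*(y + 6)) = y + 6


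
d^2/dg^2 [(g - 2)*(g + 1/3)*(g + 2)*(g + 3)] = 12*g^2 + 20*g - 6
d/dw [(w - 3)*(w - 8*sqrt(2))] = 2*w - 8*sqrt(2) - 3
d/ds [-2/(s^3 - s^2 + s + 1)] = 2*(3*s^2 - 2*s + 1)/(s^3 - s^2 + s + 1)^2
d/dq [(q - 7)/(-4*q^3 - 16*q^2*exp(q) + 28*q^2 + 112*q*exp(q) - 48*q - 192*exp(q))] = (-q^3 - 4*q^2*exp(q) + 7*q^2 + 28*q*exp(q) - 12*q + (q - 7)*(4*q^2*exp(q) + 3*q^2 - 20*q*exp(q) - 14*q + 20*exp(q) + 12) - 48*exp(q))/(4*(q^3 + 4*q^2*exp(q) - 7*q^2 - 28*q*exp(q) + 12*q + 48*exp(q))^2)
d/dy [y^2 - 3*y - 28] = 2*y - 3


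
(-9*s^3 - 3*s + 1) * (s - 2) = -9*s^4 + 18*s^3 - 3*s^2 + 7*s - 2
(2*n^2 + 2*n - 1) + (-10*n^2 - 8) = -8*n^2 + 2*n - 9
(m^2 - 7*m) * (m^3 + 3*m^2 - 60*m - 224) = m^5 - 4*m^4 - 81*m^3 + 196*m^2 + 1568*m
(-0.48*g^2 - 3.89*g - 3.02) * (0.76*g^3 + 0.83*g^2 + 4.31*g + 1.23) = -0.3648*g^5 - 3.3548*g^4 - 7.5927*g^3 - 19.8629*g^2 - 17.8009*g - 3.7146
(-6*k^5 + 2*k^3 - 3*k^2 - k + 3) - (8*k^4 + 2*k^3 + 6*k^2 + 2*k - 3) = -6*k^5 - 8*k^4 - 9*k^2 - 3*k + 6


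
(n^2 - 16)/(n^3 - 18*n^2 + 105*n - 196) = (n + 4)/(n^2 - 14*n + 49)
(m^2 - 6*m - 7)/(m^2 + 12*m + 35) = (m^2 - 6*m - 7)/(m^2 + 12*m + 35)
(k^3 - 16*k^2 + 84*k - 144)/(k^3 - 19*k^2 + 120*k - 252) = (k - 4)/(k - 7)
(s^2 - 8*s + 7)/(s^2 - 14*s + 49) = (s - 1)/(s - 7)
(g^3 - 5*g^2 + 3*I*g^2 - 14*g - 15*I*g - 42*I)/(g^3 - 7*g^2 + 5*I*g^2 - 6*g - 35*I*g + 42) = (g + 2)/(g + 2*I)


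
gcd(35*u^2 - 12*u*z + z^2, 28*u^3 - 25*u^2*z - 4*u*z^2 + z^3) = -7*u + z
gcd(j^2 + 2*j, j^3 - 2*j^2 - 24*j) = j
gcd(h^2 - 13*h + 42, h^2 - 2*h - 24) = h - 6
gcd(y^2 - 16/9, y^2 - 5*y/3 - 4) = y + 4/3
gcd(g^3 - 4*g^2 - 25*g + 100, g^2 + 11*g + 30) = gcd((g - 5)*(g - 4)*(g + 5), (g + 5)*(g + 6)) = g + 5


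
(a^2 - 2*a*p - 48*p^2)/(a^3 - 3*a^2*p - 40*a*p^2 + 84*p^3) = (a - 8*p)/(a^2 - 9*a*p + 14*p^2)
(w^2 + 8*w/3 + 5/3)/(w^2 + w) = (w + 5/3)/w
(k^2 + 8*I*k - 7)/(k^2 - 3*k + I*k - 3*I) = (k + 7*I)/(k - 3)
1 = 1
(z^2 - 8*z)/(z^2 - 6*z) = (z - 8)/(z - 6)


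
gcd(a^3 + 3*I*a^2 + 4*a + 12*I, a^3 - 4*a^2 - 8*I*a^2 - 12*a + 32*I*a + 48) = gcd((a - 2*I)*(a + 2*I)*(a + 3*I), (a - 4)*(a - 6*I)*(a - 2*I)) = a - 2*I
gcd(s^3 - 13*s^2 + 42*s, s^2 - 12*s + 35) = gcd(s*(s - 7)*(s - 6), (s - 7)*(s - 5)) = s - 7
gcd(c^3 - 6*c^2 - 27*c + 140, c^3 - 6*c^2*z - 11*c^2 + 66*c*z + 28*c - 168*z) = c^2 - 11*c + 28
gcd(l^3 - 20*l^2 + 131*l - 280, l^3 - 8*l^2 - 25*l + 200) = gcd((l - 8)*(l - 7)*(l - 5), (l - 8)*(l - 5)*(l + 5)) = l^2 - 13*l + 40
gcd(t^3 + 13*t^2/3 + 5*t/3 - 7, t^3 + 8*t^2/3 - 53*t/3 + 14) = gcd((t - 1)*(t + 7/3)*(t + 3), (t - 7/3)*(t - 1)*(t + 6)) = t - 1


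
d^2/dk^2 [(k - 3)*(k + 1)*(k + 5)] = 6*k + 6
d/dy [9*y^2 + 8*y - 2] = 18*y + 8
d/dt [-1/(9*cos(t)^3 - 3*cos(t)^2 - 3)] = (2 - 9*cos(t))*sin(t)*cos(t)/(3*(-3*cos(t)^3 + cos(t)^2 + 1)^2)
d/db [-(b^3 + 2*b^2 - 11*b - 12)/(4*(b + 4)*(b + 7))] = (-b^2 - 14*b + 11)/(4*(b^2 + 14*b + 49))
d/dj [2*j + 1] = 2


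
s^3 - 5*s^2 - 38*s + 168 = (s - 7)*(s - 4)*(s + 6)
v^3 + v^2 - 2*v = v*(v - 1)*(v + 2)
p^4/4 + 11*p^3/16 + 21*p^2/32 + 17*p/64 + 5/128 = (p/2 + 1/4)^2*(p + 1/2)*(p + 5/4)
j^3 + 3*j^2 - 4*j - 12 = (j - 2)*(j + 2)*(j + 3)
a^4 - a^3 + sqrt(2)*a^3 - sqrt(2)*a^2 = a^2*(a - 1)*(a + sqrt(2))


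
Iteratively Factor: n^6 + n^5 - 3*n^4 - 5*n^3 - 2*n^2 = (n)*(n^5 + n^4 - 3*n^3 - 5*n^2 - 2*n) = n*(n + 1)*(n^4 - 3*n^2 - 2*n) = n*(n - 2)*(n + 1)*(n^3 + 2*n^2 + n) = n*(n - 2)*(n + 1)^2*(n^2 + n) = n^2*(n - 2)*(n + 1)^2*(n + 1)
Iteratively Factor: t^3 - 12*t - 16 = (t - 4)*(t^2 + 4*t + 4) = (t - 4)*(t + 2)*(t + 2)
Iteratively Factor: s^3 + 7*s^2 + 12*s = (s + 3)*(s^2 + 4*s) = s*(s + 3)*(s + 4)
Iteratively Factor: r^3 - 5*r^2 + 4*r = (r - 1)*(r^2 - 4*r) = r*(r - 1)*(r - 4)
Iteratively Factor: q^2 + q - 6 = (q - 2)*(q + 3)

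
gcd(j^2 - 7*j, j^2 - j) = j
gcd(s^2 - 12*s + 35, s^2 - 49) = s - 7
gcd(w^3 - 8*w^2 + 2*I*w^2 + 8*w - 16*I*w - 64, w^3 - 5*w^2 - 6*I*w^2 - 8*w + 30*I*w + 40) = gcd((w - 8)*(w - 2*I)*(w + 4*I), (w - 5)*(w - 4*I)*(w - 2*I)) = w - 2*I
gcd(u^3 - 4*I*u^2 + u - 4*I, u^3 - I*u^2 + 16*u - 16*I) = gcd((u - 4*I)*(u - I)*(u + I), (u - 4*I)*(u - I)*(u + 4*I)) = u^2 - 5*I*u - 4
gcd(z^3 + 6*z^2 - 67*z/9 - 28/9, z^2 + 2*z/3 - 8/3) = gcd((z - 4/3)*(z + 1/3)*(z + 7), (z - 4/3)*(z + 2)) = z - 4/3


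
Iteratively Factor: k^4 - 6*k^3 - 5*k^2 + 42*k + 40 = (k - 5)*(k^3 - k^2 - 10*k - 8) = (k - 5)*(k + 1)*(k^2 - 2*k - 8) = (k - 5)*(k + 1)*(k + 2)*(k - 4)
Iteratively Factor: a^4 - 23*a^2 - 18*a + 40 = (a + 2)*(a^3 - 2*a^2 - 19*a + 20) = (a - 5)*(a + 2)*(a^2 + 3*a - 4) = (a - 5)*(a + 2)*(a + 4)*(a - 1)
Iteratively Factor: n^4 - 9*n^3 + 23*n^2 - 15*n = (n - 3)*(n^3 - 6*n^2 + 5*n) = n*(n - 3)*(n^2 - 6*n + 5) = n*(n - 5)*(n - 3)*(n - 1)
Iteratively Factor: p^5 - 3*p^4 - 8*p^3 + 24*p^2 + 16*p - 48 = (p + 2)*(p^4 - 5*p^3 + 2*p^2 + 20*p - 24) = (p + 2)^2*(p^3 - 7*p^2 + 16*p - 12) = (p - 2)*(p + 2)^2*(p^2 - 5*p + 6) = (p - 2)^2*(p + 2)^2*(p - 3)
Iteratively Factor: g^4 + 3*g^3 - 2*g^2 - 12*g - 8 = (g + 2)*(g^3 + g^2 - 4*g - 4) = (g + 2)^2*(g^2 - g - 2) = (g - 2)*(g + 2)^2*(g + 1)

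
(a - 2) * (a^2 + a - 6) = a^3 - a^2 - 8*a + 12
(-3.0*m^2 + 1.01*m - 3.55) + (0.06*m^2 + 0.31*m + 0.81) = -2.94*m^2 + 1.32*m - 2.74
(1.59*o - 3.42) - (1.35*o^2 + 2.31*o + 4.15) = -1.35*o^2 - 0.72*o - 7.57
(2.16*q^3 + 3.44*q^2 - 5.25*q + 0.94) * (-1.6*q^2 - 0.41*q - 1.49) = -3.456*q^5 - 6.3896*q^4 + 3.7712*q^3 - 4.4771*q^2 + 7.4371*q - 1.4006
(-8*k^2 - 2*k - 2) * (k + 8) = -8*k^3 - 66*k^2 - 18*k - 16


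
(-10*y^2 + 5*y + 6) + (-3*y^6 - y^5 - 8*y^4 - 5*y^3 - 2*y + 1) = -3*y^6 - y^5 - 8*y^4 - 5*y^3 - 10*y^2 + 3*y + 7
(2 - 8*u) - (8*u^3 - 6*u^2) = -8*u^3 + 6*u^2 - 8*u + 2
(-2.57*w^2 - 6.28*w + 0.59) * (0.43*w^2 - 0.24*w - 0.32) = -1.1051*w^4 - 2.0836*w^3 + 2.5833*w^2 + 1.868*w - 0.1888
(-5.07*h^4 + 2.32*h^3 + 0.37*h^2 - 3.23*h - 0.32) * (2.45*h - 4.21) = -12.4215*h^5 + 27.0287*h^4 - 8.8607*h^3 - 9.4712*h^2 + 12.8143*h + 1.3472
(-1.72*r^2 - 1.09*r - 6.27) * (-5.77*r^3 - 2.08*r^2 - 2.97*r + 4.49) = 9.9244*r^5 + 9.8669*r^4 + 43.5535*r^3 + 8.5561*r^2 + 13.7278*r - 28.1523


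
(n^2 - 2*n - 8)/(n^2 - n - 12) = (n + 2)/(n + 3)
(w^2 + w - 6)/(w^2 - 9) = (w - 2)/(w - 3)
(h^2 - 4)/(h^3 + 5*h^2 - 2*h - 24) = (h + 2)/(h^2 + 7*h + 12)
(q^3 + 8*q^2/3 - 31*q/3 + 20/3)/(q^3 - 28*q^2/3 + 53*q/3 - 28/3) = (q + 5)/(q - 7)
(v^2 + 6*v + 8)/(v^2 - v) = (v^2 + 6*v + 8)/(v*(v - 1))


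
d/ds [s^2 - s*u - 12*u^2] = 2*s - u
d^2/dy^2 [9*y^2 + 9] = 18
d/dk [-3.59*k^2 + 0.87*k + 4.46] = 0.87 - 7.18*k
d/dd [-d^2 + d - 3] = 1 - 2*d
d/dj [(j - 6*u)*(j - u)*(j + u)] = 3*j^2 - 12*j*u - u^2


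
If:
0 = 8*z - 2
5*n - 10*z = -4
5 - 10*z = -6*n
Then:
No Solution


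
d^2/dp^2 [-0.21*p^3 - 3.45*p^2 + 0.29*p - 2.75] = -1.26*p - 6.9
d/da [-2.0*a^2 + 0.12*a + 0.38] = 0.12 - 4.0*a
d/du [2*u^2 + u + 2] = 4*u + 1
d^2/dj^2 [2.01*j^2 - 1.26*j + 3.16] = 4.02000000000000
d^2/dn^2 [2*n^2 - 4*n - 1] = 4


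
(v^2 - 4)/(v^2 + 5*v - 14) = (v + 2)/(v + 7)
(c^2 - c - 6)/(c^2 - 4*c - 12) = (c - 3)/(c - 6)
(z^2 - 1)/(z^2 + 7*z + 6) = (z - 1)/(z + 6)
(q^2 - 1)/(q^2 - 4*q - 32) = (1 - q^2)/(-q^2 + 4*q + 32)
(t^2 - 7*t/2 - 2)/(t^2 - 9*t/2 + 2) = (2*t + 1)/(2*t - 1)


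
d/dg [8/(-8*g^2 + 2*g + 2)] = 4*(8*g - 1)/(-4*g^2 + g + 1)^2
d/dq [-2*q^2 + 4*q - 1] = 4 - 4*q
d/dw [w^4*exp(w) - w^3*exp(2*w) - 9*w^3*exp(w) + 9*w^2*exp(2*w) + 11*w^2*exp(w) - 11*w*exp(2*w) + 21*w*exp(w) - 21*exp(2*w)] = (w^4 - 2*w^3*exp(w) - 5*w^3 + 15*w^2*exp(w) - 16*w^2 - 4*w*exp(w) + 43*w - 53*exp(w) + 21)*exp(w)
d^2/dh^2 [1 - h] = 0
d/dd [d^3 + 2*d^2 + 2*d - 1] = 3*d^2 + 4*d + 2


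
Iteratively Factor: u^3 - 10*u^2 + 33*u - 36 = (u - 3)*(u^2 - 7*u + 12) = (u - 3)^2*(u - 4)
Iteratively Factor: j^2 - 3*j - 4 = (j - 4)*(j + 1)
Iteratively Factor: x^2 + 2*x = (x)*(x + 2)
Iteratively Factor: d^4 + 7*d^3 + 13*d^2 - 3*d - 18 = (d - 1)*(d^3 + 8*d^2 + 21*d + 18) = (d - 1)*(d + 3)*(d^2 + 5*d + 6) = (d - 1)*(d + 3)^2*(d + 2)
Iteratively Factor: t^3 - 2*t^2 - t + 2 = (t - 1)*(t^2 - t - 2) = (t - 2)*(t - 1)*(t + 1)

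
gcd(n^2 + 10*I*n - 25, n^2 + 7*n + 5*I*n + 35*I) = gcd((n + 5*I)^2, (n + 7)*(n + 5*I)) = n + 5*I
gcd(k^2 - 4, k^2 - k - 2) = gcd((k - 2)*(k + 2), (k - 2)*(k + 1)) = k - 2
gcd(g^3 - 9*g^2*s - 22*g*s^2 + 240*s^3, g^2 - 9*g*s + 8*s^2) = -g + 8*s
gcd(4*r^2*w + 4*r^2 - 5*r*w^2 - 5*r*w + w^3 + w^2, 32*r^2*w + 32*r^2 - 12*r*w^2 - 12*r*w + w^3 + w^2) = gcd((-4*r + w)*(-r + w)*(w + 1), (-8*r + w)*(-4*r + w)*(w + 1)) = 4*r*w + 4*r - w^2 - w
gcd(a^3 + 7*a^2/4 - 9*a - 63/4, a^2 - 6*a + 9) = a - 3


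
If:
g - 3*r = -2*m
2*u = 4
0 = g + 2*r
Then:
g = -2*r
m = 5*r/2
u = 2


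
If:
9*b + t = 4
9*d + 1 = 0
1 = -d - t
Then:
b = 44/81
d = -1/9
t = -8/9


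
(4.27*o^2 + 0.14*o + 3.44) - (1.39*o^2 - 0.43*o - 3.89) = 2.88*o^2 + 0.57*o + 7.33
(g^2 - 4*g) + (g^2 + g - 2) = 2*g^2 - 3*g - 2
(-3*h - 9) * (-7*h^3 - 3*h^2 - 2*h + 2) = 21*h^4 + 72*h^3 + 33*h^2 + 12*h - 18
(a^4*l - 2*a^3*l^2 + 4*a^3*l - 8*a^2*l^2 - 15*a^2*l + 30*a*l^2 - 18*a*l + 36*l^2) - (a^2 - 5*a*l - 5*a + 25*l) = a^4*l - 2*a^3*l^2 + 4*a^3*l - 8*a^2*l^2 - 15*a^2*l - a^2 + 30*a*l^2 - 13*a*l + 5*a + 36*l^2 - 25*l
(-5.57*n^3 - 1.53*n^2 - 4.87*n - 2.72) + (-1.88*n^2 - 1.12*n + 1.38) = -5.57*n^3 - 3.41*n^2 - 5.99*n - 1.34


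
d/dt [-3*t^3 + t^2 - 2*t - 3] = -9*t^2 + 2*t - 2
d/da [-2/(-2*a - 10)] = -1/(a + 5)^2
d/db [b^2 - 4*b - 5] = 2*b - 4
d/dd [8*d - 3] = 8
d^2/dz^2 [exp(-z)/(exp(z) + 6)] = ((exp(z) + 6)^2 + (exp(z) + 6)*exp(z) + 2*exp(2*z))*exp(-z)/(exp(z) + 6)^3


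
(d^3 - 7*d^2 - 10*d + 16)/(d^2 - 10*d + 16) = (d^2 + d - 2)/(d - 2)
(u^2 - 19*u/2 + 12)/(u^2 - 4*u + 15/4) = 2*(u - 8)/(2*u - 5)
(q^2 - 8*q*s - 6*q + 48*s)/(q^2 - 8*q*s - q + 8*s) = (q - 6)/(q - 1)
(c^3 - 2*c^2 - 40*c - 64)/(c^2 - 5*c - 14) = (c^2 - 4*c - 32)/(c - 7)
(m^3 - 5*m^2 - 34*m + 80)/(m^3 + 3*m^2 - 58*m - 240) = (m - 2)/(m + 6)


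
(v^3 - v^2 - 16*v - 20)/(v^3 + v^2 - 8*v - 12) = (v - 5)/(v - 3)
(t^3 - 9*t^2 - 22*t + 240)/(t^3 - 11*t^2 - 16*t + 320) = (t - 6)/(t - 8)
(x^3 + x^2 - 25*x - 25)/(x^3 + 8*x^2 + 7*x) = (x^2 - 25)/(x*(x + 7))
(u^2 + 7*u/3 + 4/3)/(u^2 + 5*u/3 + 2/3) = (3*u + 4)/(3*u + 2)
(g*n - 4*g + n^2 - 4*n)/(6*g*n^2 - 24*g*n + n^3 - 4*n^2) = (g + n)/(n*(6*g + n))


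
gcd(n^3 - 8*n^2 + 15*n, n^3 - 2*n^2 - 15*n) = n^2 - 5*n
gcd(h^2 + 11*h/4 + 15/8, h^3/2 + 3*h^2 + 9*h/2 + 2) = 1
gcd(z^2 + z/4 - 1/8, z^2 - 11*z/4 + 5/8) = z - 1/4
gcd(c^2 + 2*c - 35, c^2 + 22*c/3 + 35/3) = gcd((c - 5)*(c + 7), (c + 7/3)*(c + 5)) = 1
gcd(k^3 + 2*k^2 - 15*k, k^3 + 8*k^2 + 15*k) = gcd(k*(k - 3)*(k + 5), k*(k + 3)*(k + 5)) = k^2 + 5*k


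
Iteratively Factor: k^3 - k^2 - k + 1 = (k - 1)*(k^2 - 1) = (k - 1)*(k + 1)*(k - 1)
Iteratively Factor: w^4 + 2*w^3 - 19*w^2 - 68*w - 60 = (w + 3)*(w^3 - w^2 - 16*w - 20) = (w - 5)*(w + 3)*(w^2 + 4*w + 4) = (w - 5)*(w + 2)*(w + 3)*(w + 2)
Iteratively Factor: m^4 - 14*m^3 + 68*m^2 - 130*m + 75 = (m - 3)*(m^3 - 11*m^2 + 35*m - 25) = (m - 3)*(m - 1)*(m^2 - 10*m + 25) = (m - 5)*(m - 3)*(m - 1)*(m - 5)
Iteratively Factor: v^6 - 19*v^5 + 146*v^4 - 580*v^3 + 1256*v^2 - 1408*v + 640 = (v - 4)*(v^5 - 15*v^4 + 86*v^3 - 236*v^2 + 312*v - 160) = (v - 4)*(v - 2)*(v^4 - 13*v^3 + 60*v^2 - 116*v + 80) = (v - 5)*(v - 4)*(v - 2)*(v^3 - 8*v^2 + 20*v - 16) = (v - 5)*(v - 4)*(v - 2)^2*(v^2 - 6*v + 8) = (v - 5)*(v - 4)*(v - 2)^3*(v - 4)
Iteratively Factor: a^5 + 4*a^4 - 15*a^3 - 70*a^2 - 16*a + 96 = (a - 1)*(a^4 + 5*a^3 - 10*a^2 - 80*a - 96) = (a - 1)*(a + 3)*(a^3 + 2*a^2 - 16*a - 32) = (a - 1)*(a + 2)*(a + 3)*(a^2 - 16) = (a - 4)*(a - 1)*(a + 2)*(a + 3)*(a + 4)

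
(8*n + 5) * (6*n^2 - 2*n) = 48*n^3 + 14*n^2 - 10*n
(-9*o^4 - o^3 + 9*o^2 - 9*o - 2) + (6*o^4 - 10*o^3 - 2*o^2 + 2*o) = -3*o^4 - 11*o^3 + 7*o^2 - 7*o - 2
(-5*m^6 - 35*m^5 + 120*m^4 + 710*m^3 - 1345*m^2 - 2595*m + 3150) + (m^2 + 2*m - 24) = -5*m^6 - 35*m^5 + 120*m^4 + 710*m^3 - 1344*m^2 - 2593*m + 3126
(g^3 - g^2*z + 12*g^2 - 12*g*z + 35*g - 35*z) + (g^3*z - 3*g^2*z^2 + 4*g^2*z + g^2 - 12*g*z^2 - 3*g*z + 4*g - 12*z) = g^3*z + g^3 - 3*g^2*z^2 + 3*g^2*z + 13*g^2 - 12*g*z^2 - 15*g*z + 39*g - 47*z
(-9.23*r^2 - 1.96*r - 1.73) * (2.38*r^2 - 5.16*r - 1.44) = -21.9674*r^4 + 42.962*r^3 + 19.2874*r^2 + 11.7492*r + 2.4912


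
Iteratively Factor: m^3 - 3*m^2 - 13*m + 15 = (m - 1)*(m^2 - 2*m - 15) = (m - 1)*(m + 3)*(m - 5)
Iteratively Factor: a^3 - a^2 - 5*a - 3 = (a + 1)*(a^2 - 2*a - 3) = (a - 3)*(a + 1)*(a + 1)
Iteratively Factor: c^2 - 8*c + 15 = (c - 5)*(c - 3)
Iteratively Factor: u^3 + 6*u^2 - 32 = (u - 2)*(u^2 + 8*u + 16) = (u - 2)*(u + 4)*(u + 4)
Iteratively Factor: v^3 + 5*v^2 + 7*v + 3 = (v + 1)*(v^2 + 4*v + 3) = (v + 1)^2*(v + 3)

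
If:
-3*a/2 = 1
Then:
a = -2/3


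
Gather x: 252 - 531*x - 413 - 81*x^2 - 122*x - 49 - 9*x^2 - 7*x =-90*x^2 - 660*x - 210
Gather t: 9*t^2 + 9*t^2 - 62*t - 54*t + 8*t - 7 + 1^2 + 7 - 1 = 18*t^2 - 108*t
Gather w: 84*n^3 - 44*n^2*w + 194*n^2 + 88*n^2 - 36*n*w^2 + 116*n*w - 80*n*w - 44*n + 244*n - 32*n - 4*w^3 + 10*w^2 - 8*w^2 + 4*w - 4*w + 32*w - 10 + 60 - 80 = 84*n^3 + 282*n^2 + 168*n - 4*w^3 + w^2*(2 - 36*n) + w*(-44*n^2 + 36*n + 32) - 30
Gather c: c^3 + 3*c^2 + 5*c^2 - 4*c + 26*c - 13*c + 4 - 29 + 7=c^3 + 8*c^2 + 9*c - 18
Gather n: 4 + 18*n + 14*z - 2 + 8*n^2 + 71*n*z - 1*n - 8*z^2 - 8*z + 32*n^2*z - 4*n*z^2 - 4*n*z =n^2*(32*z + 8) + n*(-4*z^2 + 67*z + 17) - 8*z^2 + 6*z + 2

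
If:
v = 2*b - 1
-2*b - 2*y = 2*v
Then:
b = 1/3 - y/3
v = -2*y/3 - 1/3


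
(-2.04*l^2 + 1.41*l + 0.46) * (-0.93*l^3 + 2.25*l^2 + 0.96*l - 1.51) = 1.8972*l^5 - 5.9013*l^4 + 0.7863*l^3 + 5.469*l^2 - 1.6875*l - 0.6946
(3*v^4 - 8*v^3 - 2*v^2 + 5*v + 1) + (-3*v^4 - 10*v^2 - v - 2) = -8*v^3 - 12*v^2 + 4*v - 1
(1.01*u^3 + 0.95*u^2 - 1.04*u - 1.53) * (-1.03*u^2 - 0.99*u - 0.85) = -1.0403*u^5 - 1.9784*u^4 - 0.7278*u^3 + 1.798*u^2 + 2.3987*u + 1.3005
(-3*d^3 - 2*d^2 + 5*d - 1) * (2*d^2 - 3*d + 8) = -6*d^5 + 5*d^4 - 8*d^3 - 33*d^2 + 43*d - 8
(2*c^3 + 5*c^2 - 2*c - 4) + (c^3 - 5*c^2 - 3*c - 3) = 3*c^3 - 5*c - 7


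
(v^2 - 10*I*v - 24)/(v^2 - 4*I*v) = (v - 6*I)/v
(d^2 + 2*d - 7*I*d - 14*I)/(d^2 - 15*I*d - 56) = (d + 2)/(d - 8*I)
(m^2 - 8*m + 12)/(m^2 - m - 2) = (m - 6)/(m + 1)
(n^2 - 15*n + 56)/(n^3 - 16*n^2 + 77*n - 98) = (n - 8)/(n^2 - 9*n + 14)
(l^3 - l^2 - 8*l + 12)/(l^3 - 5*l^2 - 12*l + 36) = (l - 2)/(l - 6)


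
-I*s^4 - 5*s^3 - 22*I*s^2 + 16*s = s*(s - 8*I)*(s + 2*I)*(-I*s + 1)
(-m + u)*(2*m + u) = -2*m^2 + m*u + u^2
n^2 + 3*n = n*(n + 3)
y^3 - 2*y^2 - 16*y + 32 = (y - 4)*(y - 2)*(y + 4)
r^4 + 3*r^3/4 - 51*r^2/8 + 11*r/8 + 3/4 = (r - 2)*(r - 1/2)*(r + 1/4)*(r + 3)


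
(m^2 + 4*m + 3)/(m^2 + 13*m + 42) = (m^2 + 4*m + 3)/(m^2 + 13*m + 42)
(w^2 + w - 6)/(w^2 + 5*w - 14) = (w + 3)/(w + 7)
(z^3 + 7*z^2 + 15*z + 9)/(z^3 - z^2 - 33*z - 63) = (z + 1)/(z - 7)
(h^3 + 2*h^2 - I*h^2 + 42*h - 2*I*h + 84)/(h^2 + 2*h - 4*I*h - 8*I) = (h^2 - I*h + 42)/(h - 4*I)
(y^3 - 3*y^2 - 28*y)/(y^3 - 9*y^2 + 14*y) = (y + 4)/(y - 2)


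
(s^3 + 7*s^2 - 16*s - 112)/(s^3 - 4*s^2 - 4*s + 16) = (s^2 + 11*s + 28)/(s^2 - 4)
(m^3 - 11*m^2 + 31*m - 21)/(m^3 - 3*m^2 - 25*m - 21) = (m^2 - 4*m + 3)/(m^2 + 4*m + 3)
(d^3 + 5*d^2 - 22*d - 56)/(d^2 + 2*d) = d + 3 - 28/d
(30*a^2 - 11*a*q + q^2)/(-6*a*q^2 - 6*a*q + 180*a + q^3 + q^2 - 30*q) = (-5*a + q)/(q^2 + q - 30)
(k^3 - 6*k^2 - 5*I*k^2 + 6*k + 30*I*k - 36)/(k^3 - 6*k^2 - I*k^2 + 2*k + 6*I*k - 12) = (k - 6*I)/(k - 2*I)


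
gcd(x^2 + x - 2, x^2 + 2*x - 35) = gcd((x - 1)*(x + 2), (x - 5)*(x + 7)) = 1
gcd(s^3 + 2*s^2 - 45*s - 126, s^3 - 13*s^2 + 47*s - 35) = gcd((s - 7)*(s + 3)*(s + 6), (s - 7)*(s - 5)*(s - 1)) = s - 7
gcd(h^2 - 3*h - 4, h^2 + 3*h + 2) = h + 1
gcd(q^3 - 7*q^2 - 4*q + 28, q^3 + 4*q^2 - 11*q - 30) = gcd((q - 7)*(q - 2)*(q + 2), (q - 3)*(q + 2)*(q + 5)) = q + 2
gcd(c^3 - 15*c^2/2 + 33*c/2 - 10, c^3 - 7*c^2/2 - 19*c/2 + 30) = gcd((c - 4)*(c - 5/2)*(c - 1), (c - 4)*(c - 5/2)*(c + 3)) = c^2 - 13*c/2 + 10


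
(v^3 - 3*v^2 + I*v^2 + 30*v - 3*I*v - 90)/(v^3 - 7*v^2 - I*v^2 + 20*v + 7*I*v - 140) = (v^2 + v*(-3 + 6*I) - 18*I)/(v^2 + v*(-7 + 4*I) - 28*I)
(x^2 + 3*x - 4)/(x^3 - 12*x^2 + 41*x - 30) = (x + 4)/(x^2 - 11*x + 30)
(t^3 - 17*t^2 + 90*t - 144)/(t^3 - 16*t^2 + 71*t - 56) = (t^2 - 9*t + 18)/(t^2 - 8*t + 7)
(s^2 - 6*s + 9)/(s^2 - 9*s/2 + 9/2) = 2*(s - 3)/(2*s - 3)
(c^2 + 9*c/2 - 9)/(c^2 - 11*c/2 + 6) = (c + 6)/(c - 4)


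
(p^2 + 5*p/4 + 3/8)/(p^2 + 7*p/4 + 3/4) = (p + 1/2)/(p + 1)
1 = 1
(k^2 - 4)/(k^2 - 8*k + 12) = (k + 2)/(k - 6)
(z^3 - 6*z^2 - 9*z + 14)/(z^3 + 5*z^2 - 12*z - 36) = (z^2 - 8*z + 7)/(z^2 + 3*z - 18)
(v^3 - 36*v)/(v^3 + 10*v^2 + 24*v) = (v - 6)/(v + 4)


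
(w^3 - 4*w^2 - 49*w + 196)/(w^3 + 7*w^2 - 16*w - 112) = (w - 7)/(w + 4)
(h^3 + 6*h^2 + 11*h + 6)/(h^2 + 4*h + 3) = h + 2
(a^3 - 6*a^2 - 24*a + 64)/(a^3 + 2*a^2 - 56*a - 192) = (a - 2)/(a + 6)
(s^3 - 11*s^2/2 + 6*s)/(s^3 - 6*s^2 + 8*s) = (s - 3/2)/(s - 2)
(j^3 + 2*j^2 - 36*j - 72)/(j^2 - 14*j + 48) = (j^2 + 8*j + 12)/(j - 8)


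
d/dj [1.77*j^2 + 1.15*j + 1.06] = 3.54*j + 1.15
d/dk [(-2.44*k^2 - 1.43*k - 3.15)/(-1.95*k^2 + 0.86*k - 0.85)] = (-4.8869*k^2 - 8.137*k + 3.9245)/(3.8025*k^4 - 3.354*k^3 + 4.0546*k^2 - 1.462*k + 0.7225)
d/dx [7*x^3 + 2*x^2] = x*(21*x + 4)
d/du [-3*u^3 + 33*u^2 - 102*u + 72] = -9*u^2 + 66*u - 102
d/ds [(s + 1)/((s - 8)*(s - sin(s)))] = ((s - 8)*(s + 1)*(cos(s) - 1) + (s - 8)*(s - sin(s)) - (s + 1)*(s - sin(s)))/((s - 8)^2*(s - sin(s))^2)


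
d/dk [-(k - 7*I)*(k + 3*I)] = -2*k + 4*I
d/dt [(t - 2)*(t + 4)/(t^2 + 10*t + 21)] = 2*(4*t^2 + 29*t + 61)/(t^4 + 20*t^3 + 142*t^2 + 420*t + 441)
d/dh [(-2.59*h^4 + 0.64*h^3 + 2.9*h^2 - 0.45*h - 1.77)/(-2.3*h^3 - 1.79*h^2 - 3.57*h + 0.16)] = (5.957*h^6 + 9.2722*h^5 + 33.2633*h^4 - 8.2972*h^3 - 23.0643*h^2 - 5.4086*h - 6.3909)/(5.29*h^6 + 8.234*h^5 + 19.6261*h^4 + 12.0446*h^3 + 12.1721*h^2 - 1.1424*h + 0.0256)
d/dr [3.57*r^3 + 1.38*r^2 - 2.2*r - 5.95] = 10.71*r^2 + 2.76*r - 2.2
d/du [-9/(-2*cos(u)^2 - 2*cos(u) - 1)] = 18*(sin(u) + sin(2*u))/(2*cos(u) + cos(2*u) + 2)^2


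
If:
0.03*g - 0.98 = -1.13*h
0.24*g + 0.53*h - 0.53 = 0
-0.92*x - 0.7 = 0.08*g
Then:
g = 0.31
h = 0.86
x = -0.79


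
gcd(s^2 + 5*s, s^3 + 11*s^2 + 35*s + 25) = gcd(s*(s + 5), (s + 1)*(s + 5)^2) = s + 5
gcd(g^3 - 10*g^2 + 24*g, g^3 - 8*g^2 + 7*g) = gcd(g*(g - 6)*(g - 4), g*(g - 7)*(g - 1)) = g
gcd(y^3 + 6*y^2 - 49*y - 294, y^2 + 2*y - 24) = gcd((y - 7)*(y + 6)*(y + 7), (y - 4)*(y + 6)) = y + 6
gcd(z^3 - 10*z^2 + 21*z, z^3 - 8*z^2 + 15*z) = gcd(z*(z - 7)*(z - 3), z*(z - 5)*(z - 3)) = z^2 - 3*z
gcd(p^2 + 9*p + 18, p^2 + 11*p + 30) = p + 6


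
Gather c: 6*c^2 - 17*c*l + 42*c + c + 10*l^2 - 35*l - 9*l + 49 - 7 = 6*c^2 + c*(43 - 17*l) + 10*l^2 - 44*l + 42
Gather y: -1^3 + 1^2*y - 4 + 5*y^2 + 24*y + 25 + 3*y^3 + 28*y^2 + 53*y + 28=3*y^3 + 33*y^2 + 78*y + 48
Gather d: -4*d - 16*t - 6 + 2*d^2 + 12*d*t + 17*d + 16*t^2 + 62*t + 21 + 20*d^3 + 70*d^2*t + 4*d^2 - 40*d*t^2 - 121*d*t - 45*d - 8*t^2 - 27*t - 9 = 20*d^3 + d^2*(70*t + 6) + d*(-40*t^2 - 109*t - 32) + 8*t^2 + 19*t + 6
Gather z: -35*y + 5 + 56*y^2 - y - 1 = 56*y^2 - 36*y + 4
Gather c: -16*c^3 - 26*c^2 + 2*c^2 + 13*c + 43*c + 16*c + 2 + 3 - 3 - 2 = -16*c^3 - 24*c^2 + 72*c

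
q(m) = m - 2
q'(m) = 1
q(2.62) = 0.62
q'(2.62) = 1.00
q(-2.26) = -4.26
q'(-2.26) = 1.00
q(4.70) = 2.70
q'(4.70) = 1.00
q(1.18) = -0.82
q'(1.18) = 1.00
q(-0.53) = -2.53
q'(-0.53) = 1.00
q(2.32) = 0.32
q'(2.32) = 1.00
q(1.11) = -0.89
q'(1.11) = 1.00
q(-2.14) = -4.14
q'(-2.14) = 1.00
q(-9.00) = -11.00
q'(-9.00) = 1.00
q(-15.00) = -17.00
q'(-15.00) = 1.00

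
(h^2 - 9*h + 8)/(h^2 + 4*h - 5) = (h - 8)/(h + 5)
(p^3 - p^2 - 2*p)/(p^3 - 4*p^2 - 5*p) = (p - 2)/(p - 5)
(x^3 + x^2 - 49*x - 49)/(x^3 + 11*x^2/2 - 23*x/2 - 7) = 2*(x^2 - 6*x - 7)/(2*x^2 - 3*x - 2)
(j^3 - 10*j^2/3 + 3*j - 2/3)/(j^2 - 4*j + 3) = (3*j^2 - 7*j + 2)/(3*(j - 3))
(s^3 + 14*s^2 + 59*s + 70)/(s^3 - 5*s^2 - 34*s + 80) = (s^2 + 9*s + 14)/(s^2 - 10*s + 16)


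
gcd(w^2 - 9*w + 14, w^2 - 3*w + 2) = w - 2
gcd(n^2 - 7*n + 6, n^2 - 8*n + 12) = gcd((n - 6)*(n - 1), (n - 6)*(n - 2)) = n - 6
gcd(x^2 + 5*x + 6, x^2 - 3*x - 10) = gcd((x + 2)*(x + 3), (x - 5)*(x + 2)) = x + 2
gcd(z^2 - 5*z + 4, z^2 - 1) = z - 1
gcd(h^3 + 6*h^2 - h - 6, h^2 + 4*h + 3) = h + 1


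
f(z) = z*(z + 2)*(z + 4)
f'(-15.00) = 503.00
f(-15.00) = -2145.00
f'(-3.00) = -1.00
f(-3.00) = 3.00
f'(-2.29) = -3.75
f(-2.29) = 1.14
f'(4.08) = 106.90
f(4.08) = 200.44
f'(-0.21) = 5.61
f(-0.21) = -1.42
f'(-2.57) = -3.03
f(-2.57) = 2.09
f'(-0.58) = 2.05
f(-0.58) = -2.82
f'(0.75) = 18.69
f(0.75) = 9.80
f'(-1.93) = -3.99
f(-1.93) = -0.28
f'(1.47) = 32.12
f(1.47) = 27.90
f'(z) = z*(z + 2) + z*(z + 4) + (z + 2)*(z + 4) = 3*z^2 + 12*z + 8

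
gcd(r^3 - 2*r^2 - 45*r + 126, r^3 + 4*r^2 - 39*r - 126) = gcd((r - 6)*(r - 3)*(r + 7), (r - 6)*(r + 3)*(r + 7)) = r^2 + r - 42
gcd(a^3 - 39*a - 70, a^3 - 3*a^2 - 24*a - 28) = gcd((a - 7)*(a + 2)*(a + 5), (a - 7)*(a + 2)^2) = a^2 - 5*a - 14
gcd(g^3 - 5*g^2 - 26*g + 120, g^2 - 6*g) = g - 6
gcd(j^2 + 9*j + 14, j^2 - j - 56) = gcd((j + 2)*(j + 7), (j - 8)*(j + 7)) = j + 7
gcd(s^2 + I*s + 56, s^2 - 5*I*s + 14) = s - 7*I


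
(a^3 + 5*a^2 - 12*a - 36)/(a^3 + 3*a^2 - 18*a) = (a + 2)/a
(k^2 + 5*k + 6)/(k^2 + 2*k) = (k + 3)/k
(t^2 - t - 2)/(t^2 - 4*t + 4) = (t + 1)/(t - 2)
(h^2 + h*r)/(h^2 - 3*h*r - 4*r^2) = h/(h - 4*r)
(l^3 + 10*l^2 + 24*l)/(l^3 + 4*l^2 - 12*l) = (l + 4)/(l - 2)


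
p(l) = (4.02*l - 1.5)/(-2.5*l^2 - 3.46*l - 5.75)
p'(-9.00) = 0.03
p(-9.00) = 0.21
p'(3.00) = 0.03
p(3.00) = -0.27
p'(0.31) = -0.59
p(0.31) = 0.04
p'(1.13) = -0.14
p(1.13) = -0.24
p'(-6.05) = 0.07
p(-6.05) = 0.34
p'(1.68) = -0.04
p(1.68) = -0.28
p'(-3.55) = 0.20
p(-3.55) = 0.63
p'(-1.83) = 0.31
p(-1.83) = 1.14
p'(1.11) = -0.15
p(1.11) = -0.23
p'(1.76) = -0.03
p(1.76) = -0.28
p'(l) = (4.02*l - 1.5)*(5.0*l + 3.46)/(-2.5*l^2 - 3.46*l - 5.75)^2 + 4.02/(-2.5*l^2 - 3.46*l - 5.75)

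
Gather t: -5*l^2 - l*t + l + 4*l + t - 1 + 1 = -5*l^2 + 5*l + t*(1 - l)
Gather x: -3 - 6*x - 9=-6*x - 12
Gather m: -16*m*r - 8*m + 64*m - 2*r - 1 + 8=m*(56 - 16*r) - 2*r + 7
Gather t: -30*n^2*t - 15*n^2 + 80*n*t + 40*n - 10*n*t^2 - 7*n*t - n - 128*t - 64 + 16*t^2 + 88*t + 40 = -15*n^2 + 39*n + t^2*(16 - 10*n) + t*(-30*n^2 + 73*n - 40) - 24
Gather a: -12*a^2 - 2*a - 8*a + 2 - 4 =-12*a^2 - 10*a - 2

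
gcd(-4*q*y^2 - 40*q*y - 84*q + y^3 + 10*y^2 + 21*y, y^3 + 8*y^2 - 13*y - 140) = y + 7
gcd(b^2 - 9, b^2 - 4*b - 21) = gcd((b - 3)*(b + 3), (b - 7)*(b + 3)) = b + 3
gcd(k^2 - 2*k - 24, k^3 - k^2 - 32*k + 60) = 1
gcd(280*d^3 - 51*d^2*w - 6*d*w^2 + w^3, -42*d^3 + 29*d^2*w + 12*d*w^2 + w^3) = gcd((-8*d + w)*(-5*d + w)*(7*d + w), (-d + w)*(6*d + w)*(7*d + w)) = 7*d + w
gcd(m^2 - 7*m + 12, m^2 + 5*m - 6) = 1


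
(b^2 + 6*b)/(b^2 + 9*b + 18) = b/(b + 3)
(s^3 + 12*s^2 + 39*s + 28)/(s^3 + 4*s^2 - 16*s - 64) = (s^2 + 8*s + 7)/(s^2 - 16)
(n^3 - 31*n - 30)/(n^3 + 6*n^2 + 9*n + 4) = (n^2 - n - 30)/(n^2 + 5*n + 4)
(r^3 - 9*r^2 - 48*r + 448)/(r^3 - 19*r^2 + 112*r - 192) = (r + 7)/(r - 3)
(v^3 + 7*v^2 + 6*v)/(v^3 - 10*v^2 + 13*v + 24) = v*(v + 6)/(v^2 - 11*v + 24)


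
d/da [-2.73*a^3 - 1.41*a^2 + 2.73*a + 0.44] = -8.19*a^2 - 2.82*a + 2.73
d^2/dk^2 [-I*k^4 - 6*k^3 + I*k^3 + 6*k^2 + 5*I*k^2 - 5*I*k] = -12*I*k^2 + 6*k*(-6 + I) + 12 + 10*I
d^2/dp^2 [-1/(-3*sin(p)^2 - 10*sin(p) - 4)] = 2*(-18*sin(p)^4 - 45*sin(p)^3 + sin(p)^2 + 110*sin(p) + 88)/(3*sin(p)^2 + 10*sin(p) + 4)^3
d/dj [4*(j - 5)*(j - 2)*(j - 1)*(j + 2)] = 16*j^3 - 72*j^2 + 8*j + 96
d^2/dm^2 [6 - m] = 0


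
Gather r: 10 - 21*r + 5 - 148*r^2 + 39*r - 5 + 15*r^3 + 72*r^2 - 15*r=15*r^3 - 76*r^2 + 3*r + 10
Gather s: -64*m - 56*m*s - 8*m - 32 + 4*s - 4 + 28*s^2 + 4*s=-72*m + 28*s^2 + s*(8 - 56*m) - 36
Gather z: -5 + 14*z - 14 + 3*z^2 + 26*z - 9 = 3*z^2 + 40*z - 28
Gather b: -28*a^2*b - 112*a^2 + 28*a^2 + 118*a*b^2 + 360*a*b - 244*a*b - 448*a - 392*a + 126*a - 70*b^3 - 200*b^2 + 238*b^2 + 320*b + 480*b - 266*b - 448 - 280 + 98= -84*a^2 - 714*a - 70*b^3 + b^2*(118*a + 38) + b*(-28*a^2 + 116*a + 534) - 630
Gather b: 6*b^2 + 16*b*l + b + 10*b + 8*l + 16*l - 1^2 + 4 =6*b^2 + b*(16*l + 11) + 24*l + 3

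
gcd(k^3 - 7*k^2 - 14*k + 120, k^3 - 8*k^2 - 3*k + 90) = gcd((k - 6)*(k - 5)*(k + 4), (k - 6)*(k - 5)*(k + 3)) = k^2 - 11*k + 30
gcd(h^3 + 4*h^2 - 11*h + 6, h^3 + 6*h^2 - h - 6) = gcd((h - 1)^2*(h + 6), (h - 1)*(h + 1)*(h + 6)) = h^2 + 5*h - 6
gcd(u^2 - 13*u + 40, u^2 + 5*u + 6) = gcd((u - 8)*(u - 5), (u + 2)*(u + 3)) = 1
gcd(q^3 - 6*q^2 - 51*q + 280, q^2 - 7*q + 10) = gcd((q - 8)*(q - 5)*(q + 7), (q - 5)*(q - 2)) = q - 5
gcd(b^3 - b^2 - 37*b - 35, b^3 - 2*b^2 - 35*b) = b^2 - 2*b - 35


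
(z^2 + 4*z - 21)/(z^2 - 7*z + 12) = (z + 7)/(z - 4)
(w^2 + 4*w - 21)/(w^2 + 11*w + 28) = (w - 3)/(w + 4)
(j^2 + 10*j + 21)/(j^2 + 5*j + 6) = (j + 7)/(j + 2)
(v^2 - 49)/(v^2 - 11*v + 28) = (v + 7)/(v - 4)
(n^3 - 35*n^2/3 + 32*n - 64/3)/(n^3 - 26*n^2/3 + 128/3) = (n - 1)/(n + 2)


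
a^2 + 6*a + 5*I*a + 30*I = (a + 6)*(a + 5*I)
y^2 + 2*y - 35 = (y - 5)*(y + 7)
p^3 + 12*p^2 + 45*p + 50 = (p + 2)*(p + 5)^2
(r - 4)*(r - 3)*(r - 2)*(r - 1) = r^4 - 10*r^3 + 35*r^2 - 50*r + 24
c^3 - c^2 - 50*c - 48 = (c - 8)*(c + 1)*(c + 6)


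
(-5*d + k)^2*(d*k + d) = 25*d^3*k + 25*d^3 - 10*d^2*k^2 - 10*d^2*k + d*k^3 + d*k^2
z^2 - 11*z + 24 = (z - 8)*(z - 3)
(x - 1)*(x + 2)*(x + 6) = x^3 + 7*x^2 + 4*x - 12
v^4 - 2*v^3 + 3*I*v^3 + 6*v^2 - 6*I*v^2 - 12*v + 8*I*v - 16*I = (v - 2)*(v - 2*I)*(v + I)*(v + 4*I)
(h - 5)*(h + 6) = h^2 + h - 30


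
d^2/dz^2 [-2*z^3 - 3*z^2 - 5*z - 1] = -12*z - 6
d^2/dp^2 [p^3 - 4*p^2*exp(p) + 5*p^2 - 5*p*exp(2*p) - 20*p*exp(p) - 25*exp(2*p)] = -4*p^2*exp(p) - 20*p*exp(2*p) - 36*p*exp(p) + 6*p - 120*exp(2*p) - 48*exp(p) + 10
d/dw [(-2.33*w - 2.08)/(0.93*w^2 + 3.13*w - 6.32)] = (2.1669*w^2 + 3.8688*w + 21.236)/(0.8649*w^4 + 5.8218*w^3 - 1.9583*w^2 - 39.5632*w + 39.9424)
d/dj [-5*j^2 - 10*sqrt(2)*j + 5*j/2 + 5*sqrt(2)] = -10*j - 10*sqrt(2) + 5/2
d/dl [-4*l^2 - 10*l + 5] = -8*l - 10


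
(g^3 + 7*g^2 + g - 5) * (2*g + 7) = 2*g^4 + 21*g^3 + 51*g^2 - 3*g - 35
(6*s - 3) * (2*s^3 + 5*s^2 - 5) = 12*s^4 + 24*s^3 - 15*s^2 - 30*s + 15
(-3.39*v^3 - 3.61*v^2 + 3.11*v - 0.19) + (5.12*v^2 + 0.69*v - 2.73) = -3.39*v^3 + 1.51*v^2 + 3.8*v - 2.92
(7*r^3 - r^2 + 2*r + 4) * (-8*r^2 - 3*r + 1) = -56*r^5 - 13*r^4 - 6*r^3 - 39*r^2 - 10*r + 4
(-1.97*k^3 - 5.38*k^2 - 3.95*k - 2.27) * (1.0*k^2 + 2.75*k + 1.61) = -1.97*k^5 - 10.7975*k^4 - 21.9167*k^3 - 21.7943*k^2 - 12.602*k - 3.6547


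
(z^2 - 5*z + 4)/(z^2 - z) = (z - 4)/z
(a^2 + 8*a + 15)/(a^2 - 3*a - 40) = (a + 3)/(a - 8)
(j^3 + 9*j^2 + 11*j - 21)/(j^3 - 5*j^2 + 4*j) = (j^2 + 10*j + 21)/(j*(j - 4))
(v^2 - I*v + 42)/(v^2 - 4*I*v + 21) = (v + 6*I)/(v + 3*I)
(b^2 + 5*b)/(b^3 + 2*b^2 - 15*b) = 1/(b - 3)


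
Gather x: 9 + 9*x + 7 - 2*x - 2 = 7*x + 14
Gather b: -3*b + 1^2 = 1 - 3*b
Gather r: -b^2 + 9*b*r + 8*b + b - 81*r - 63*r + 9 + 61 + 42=-b^2 + 9*b + r*(9*b - 144) + 112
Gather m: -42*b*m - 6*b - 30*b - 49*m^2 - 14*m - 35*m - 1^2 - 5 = -36*b - 49*m^2 + m*(-42*b - 49) - 6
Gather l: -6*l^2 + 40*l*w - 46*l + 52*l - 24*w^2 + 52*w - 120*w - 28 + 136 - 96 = -6*l^2 + l*(40*w + 6) - 24*w^2 - 68*w + 12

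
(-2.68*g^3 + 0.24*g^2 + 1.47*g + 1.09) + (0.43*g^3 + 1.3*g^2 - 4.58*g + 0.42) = -2.25*g^3 + 1.54*g^2 - 3.11*g + 1.51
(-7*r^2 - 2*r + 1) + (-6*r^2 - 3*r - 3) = -13*r^2 - 5*r - 2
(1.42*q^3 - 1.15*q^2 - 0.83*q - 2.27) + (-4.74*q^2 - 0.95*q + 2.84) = 1.42*q^3 - 5.89*q^2 - 1.78*q + 0.57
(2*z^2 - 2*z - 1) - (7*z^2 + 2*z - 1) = -5*z^2 - 4*z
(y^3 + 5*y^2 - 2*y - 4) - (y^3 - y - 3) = 5*y^2 - y - 1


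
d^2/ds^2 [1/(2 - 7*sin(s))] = 7*(7*sin(s)^2 + 2*sin(s) - 14)/(7*sin(s) - 2)^3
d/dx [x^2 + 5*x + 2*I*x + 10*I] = 2*x + 5 + 2*I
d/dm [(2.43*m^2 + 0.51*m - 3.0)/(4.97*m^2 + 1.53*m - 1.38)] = (1.1832*m^2 + 23.1132*m + 3.8862)/(24.7009*m^4 + 15.2082*m^3 - 11.3763*m^2 - 4.2228*m + 1.9044)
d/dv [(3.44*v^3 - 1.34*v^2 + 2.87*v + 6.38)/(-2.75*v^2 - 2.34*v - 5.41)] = (-9.46*v^4 - 16.0992*v^3 - 44.8031*v^2 + 49.5888*v - 0.597500000000004)/(7.5625*v^4 + 12.87*v^3 + 35.2306*v^2 + 25.3188*v + 29.2681)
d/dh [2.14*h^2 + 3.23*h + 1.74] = 4.28*h + 3.23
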